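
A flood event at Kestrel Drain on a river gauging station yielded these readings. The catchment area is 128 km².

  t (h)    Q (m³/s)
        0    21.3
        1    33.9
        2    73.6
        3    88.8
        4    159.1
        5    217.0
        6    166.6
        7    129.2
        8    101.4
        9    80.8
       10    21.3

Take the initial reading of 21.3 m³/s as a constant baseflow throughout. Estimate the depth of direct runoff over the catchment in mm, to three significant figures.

d ≈ 24.2 mm

Direct runoff: 0.0, 12.6, 52.3, 67.5, 137.8, 195.7, 145.3, 107.9, 80.1, 59.5, 0.0 m³/s; ΣQ_DR = 858.7 m³/s.
V = ΣQ_DR · Δt = 858.7 × 3600 s = 3.091 × 10^6 m³.
Over A = 128 km², depth = V / A = 24.2 mm.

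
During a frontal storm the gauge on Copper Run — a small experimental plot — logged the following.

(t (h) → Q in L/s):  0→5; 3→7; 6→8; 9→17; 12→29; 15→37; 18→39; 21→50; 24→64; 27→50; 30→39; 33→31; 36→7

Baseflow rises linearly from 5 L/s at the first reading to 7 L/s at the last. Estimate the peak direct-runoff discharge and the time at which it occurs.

Subtracting baseflow gives direct-runoff ordinates: 0.00, 1.83, 2.67, 11.50, 23.33, 31.17, 33.00, 43.83, 57.67, 43.50, 32.33, 24.17, 0.00 L/s.
The maximum is 57.67 L/s, occurring at the reading for t = 24 h.

Q_p = 57.67 L/s at t = 24 h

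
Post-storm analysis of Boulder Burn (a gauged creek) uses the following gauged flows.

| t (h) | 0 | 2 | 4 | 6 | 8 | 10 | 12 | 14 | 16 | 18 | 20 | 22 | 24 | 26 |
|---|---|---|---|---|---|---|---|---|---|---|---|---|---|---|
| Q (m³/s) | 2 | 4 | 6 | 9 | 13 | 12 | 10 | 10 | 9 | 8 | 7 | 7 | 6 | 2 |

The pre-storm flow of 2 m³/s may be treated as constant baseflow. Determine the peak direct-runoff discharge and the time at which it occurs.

Q_p = 11.0 m³/s at t = 8 h

Subtracting baseflow gives direct-runoff ordinates: 0.0, 2.0, 4.0, 7.0, 11.0, 10.0, 8.0, 8.0, 7.0, 6.0, 5.0, 5.0, 4.0, 0.0 m³/s.
The maximum is 11.0 m³/s, occurring at the reading for t = 8 h.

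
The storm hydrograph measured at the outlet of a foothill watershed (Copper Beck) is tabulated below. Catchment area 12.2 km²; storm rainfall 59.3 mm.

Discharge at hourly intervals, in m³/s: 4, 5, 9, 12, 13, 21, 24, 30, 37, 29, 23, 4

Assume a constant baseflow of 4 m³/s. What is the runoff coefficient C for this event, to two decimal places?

C ≈ 0.81

ΣQ_DR = 163.0 m³/s; V = ΣQ_DR·Δt = 5.868 × 10^5 m³.
Runoff depth d = V / A = 48.10 mm.
C = d / P = 48.10 / 59.3 = 0.81.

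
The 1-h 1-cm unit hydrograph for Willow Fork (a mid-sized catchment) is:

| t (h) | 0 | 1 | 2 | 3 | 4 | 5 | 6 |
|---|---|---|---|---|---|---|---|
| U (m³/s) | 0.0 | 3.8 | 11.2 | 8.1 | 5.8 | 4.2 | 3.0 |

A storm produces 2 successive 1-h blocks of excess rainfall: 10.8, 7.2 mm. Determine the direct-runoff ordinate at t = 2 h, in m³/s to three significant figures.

Q ≈ 14.8 m³/s

By discrete convolution, Q_j = Σ (P_i / 10 mm) · U_{j−i}.
At t = 2 h (j=2): Q = (10.8/10)·11.2 + (7.2/10)·3.8 = 14.8 m³/s.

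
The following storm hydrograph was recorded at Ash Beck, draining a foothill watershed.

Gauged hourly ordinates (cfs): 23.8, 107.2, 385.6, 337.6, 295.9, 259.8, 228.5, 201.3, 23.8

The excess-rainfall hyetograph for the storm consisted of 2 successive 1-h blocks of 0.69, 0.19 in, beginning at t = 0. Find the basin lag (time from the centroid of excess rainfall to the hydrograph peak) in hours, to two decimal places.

Centroid of excess rainfall: t_c = Σ P_i·t̄_i / ΣP_i = 0.7159 h (block centres at 0.5, 1.5 h).
Hydrograph peak occurs at t = 2 h, so basin lag t_L = 2 − 0.7159 = 1.28 h.

t_L ≈ 1.28 h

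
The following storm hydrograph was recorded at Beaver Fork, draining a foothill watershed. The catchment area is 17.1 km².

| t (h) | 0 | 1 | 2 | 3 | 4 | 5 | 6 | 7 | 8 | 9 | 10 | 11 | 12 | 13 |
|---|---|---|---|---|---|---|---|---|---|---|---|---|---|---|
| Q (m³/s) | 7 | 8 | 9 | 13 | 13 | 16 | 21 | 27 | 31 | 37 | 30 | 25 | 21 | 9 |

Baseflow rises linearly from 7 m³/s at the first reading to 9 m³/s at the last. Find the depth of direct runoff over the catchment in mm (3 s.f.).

d ≈ 32.6 mm

Direct runoff: 0.00, 0.85, 1.69, 5.54, 5.38, 8.23, 13.08, 18.92, 22.77, 28.62, 21.46, 16.31, 12.15, 0.00 m³/s; ΣQ_DR = 155.0 m³/s.
V = ΣQ_DR · Δt = 155.0 × 3600 s = 5.580 × 10^5 m³.
Over A = 17.1 km², depth = V / A = 32.6 mm.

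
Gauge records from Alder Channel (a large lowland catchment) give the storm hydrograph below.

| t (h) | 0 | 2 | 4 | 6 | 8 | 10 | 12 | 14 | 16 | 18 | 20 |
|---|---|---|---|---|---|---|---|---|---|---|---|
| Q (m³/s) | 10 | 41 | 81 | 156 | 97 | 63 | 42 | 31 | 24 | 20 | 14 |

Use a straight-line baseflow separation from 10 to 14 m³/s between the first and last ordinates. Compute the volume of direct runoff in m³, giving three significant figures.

V ≈ 3.22 × 10^6 m³

Direct-runoff ordinates (Q − Q_b): 0.00, 30.60, 70.20, 144.80, 85.40, 51.00, 29.60, 18.20, 10.80, 6.40, 0.00 m³/s.
ΣQ_DR = 447.0 m³/s.
With Δt = 2 h = 7200 s, V = ΣQ_DR · Δt = 447.0 × 7200 = 3.22 × 10^6 m³.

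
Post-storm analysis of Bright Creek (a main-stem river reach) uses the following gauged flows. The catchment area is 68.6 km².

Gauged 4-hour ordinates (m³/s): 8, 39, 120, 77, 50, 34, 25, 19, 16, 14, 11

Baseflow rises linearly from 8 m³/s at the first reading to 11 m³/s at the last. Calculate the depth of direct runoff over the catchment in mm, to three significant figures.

d ≈ 64.8 mm

Direct runoff: 0.00, 30.70, 111.40, 68.10, 40.80, 24.50, 15.20, 8.90, 5.60, 3.30, 0.00 m³/s; ΣQ_DR = 308.5 m³/s.
V = ΣQ_DR · Δt = 308.5 × 14400 s = 4.442 × 10^6 m³.
Over A = 68.6 km², depth = V / A = 64.8 mm.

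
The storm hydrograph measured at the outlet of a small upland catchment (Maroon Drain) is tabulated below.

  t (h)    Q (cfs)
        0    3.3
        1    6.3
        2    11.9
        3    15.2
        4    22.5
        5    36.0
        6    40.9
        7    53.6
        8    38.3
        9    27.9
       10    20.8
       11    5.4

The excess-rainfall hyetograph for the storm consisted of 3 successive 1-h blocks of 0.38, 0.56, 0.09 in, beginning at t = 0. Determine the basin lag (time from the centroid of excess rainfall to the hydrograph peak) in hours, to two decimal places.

t_L ≈ 5.78 h

Centroid of excess rainfall: t_c = Σ P_i·t̄_i / ΣP_i = 1.2184 h (block centres at 0.5, 1.5, 2.5 h).
Hydrograph peak occurs at t = 7 h, so basin lag t_L = 7 − 1.2184 = 5.78 h.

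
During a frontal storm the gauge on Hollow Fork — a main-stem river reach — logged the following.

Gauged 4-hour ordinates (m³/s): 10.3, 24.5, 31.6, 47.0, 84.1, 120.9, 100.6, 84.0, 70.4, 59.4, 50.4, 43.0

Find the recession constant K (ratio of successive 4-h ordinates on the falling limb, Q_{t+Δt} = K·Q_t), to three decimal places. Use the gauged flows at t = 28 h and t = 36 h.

K ≈ 0.841

Using the recession-limb readings at t = 28 h and t = 36 h: Q falls from 84.0 to 59.4 m³/s over 2 intervals.
K = (Q₂/Q₁)^(1/2) = (59.4/84.0)^(1/2) = 0.841.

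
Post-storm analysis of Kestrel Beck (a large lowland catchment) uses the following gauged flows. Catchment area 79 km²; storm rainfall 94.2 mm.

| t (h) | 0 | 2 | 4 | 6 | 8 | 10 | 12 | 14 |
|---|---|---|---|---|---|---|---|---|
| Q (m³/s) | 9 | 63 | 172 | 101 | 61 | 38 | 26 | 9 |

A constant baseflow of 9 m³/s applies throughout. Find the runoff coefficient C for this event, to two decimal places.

C ≈ 0.39

ΣQ_DR = 407.0 m³/s; V = ΣQ_DR·Δt = 2.930 × 10^6 m³.
Runoff depth d = V / A = 37.09 mm.
C = d / P = 37.09 / 94.2 = 0.39.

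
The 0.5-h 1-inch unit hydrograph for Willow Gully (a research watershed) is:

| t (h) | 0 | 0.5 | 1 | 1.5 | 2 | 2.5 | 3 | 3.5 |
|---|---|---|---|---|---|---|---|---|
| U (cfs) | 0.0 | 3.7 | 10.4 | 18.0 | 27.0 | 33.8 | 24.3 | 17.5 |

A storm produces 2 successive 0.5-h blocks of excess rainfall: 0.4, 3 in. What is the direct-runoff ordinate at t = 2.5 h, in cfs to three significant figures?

Q ≈ 94.5 cfs

By discrete convolution, Q_j = Σ (P_i / 1 in) · U_{j−i}.
At t = 2.5 h (j=5): Q = (0.4/1)·33.8 + (3/1)·27.0 = 94.5 cfs.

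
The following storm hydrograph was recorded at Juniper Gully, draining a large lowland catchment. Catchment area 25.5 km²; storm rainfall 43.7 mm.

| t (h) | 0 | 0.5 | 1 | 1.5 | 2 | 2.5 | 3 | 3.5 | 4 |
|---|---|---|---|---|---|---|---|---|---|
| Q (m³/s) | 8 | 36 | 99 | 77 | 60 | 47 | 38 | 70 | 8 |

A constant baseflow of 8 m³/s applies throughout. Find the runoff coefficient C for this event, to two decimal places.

ΣQ_DR = 371.0 m³/s; V = ΣQ_DR·Δt = 6.678 × 10^5 m³.
Runoff depth d = V / A = 26.19 mm.
C = d / P = 26.19 / 43.7 = 0.60.

C ≈ 0.60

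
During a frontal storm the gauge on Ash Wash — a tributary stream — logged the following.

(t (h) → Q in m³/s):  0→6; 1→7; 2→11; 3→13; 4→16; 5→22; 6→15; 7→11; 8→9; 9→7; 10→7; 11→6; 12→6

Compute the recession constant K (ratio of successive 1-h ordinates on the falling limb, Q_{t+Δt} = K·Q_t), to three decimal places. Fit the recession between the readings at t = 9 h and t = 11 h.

K ≈ 0.926

Using the recession-limb readings at t = 9 h and t = 11 h: Q falls from 7 to 6 m³/s over 2 intervals.
K = (Q₂/Q₁)^(1/2) = (6/7)^(1/2) = 0.926.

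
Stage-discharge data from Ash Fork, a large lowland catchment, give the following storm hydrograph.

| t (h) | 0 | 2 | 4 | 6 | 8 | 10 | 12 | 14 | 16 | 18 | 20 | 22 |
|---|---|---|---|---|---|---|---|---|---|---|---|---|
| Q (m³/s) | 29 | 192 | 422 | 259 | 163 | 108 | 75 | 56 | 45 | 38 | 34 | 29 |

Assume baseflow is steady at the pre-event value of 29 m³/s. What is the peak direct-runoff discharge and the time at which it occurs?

Q_p = 393.0 m³/s at t = 4 h

Subtracting baseflow gives direct-runoff ordinates: 0.0, 163.0, 393.0, 230.0, 134.0, 79.0, 46.0, 27.0, 16.0, 9.0, 5.0, 0.0 m³/s.
The maximum is 393.0 m³/s, occurring at the reading for t = 4 h.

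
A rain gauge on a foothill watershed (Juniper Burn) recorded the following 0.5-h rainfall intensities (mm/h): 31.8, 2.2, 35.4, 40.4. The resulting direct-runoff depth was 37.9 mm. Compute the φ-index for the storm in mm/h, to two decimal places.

Only the 3 blocks with intensity above φ contribute runoff: 31.8, 35.4, 40.4 mm/h.
Σ(I−φ)·Δt = d  ⇒  (31.8+35.4+40.4 − 3φ)·0.5 = 37.9
φ = (107.6 − 37.9/0.5) / 3 = 10.60 mm/h.

φ ≈ 10.60 mm/h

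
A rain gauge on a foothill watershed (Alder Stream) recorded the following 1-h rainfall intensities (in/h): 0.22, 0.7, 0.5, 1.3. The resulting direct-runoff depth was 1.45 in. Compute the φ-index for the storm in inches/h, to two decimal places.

Only the 3 blocks with intensity above φ contribute runoff: 0.7, 0.5, 1.3 in/h.
Σ(I−φ)·Δt = d  ⇒  (0.7+0.5+1.3 − 3φ)·1 = 1.45
φ = (2.500 − 1.45/1) / 3 = 0.35 in/h.

φ ≈ 0.35 in/h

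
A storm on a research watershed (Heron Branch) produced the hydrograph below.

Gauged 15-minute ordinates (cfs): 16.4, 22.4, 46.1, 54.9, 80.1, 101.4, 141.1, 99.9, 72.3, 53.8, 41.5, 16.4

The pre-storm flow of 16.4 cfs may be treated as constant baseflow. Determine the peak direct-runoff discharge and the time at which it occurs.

Q_p = 124.7 cfs at t = 1.5 h

Subtracting baseflow gives direct-runoff ordinates: 0.0, 6.0, 29.7, 38.5, 63.7, 85.0, 124.7, 83.5, 55.9, 37.4, 25.1, 0.0 cfs.
The maximum is 124.7 cfs, occurring at the reading for t = 1.5 h.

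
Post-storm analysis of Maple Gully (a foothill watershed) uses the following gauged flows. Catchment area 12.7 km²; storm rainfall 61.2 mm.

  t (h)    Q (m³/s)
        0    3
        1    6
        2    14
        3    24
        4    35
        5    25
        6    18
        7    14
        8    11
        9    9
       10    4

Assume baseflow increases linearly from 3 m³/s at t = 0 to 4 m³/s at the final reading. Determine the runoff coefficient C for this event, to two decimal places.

C ≈ 0.58

ΣQ_DR = 124.5 m³/s; V = ΣQ_DR·Δt = 4.482 × 10^5 m³.
Runoff depth d = V / A = 35.29 mm.
C = d / P = 35.29 / 61.2 = 0.58.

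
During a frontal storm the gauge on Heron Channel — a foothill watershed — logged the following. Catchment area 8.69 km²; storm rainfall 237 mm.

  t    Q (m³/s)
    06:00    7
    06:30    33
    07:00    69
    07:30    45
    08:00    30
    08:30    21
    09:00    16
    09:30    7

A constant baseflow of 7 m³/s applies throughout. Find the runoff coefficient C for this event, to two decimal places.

C ≈ 0.15

ΣQ_DR = 172.0 m³/s; V = ΣQ_DR·Δt = 3.096 × 10^5 m³.
Runoff depth d = V / A = 35.63 mm.
C = d / P = 35.63 / 237 = 0.15.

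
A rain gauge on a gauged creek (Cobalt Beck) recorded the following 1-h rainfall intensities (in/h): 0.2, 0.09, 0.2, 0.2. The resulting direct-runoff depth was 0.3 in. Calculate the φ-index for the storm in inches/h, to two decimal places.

φ ≈ 0.10 in/h

Only the 3 blocks with intensity above φ contribute runoff: 0.2, 0.2, 0.2 in/h.
Σ(I−φ)·Δt = d  ⇒  (0.2+0.2+0.2 − 3φ)·1 = 0.3
φ = (0.6000 − 0.3/1) / 3 = 0.10 in/h.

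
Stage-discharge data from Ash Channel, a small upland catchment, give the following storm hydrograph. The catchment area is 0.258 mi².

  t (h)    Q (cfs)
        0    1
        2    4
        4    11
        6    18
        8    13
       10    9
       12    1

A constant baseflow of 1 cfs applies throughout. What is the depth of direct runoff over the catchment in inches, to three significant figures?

d ≈ 0.601 in

Direct runoff: 0.0, 3.0, 10.0, 17.0, 12.0, 8.0, 0.0 cfs; ΣQ_DR = 50.00 cfs.
V = ΣQ_DR · Δt = 50.00 × 7200 s = 3.600 × 10^5 ft³.
Over A = 0.258 mi², depth = V / A = 0.601 in.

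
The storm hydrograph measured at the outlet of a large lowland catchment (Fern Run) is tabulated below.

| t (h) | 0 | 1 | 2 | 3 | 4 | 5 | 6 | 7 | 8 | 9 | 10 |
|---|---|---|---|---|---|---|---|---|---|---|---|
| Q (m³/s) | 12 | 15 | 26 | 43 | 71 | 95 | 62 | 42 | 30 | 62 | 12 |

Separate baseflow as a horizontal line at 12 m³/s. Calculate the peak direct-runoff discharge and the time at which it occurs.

Q_p = 83.0 m³/s at t = 5 h

Subtracting baseflow gives direct-runoff ordinates: 0.0, 3.0, 14.0, 31.0, 59.0, 83.0, 50.0, 30.0, 18.0, 50.0, 0.0 m³/s.
The maximum is 83.0 m³/s, occurring at the reading for t = 5 h.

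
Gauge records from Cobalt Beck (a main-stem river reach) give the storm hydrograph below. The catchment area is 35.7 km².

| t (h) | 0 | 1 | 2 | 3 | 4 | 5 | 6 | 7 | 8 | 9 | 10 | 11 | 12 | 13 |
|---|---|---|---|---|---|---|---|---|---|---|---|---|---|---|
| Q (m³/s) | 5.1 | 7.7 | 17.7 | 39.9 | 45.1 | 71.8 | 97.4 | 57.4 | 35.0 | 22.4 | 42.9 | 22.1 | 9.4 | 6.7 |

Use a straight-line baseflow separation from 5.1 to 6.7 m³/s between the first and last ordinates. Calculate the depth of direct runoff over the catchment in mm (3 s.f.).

Direct runoff: 0.00, 2.48, 12.35, 34.43, 39.51, 66.08, 91.56, 51.44, 28.92, 16.19, 36.57, 15.65, 2.82, 0.00 m³/s; ΣQ_DR = 398.0 m³/s.
V = ΣQ_DR · Δt = 398.0 × 3600 s = 1.433 × 10^6 m³.
Over A = 35.7 km², depth = V / A = 40.1 mm.

d ≈ 40.1 mm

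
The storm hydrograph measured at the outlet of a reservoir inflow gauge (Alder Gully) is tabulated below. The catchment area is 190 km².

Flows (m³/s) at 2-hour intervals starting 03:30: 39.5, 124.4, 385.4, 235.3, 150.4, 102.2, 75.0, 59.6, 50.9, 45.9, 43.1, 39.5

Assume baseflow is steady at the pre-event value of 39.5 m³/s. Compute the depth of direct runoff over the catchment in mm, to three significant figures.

d ≈ 33.2 mm

Direct runoff: 0.0, 84.9, 345.9, 195.8, 110.9, 62.7, 35.5, 20.1, 11.4, 6.4, 3.6, 0.0 m³/s; ΣQ_DR = 877.2 m³/s.
V = ΣQ_DR · Δt = 877.2 × 7200 s = 6.316 × 10^6 m³.
Over A = 190 km², depth = V / A = 33.2 mm.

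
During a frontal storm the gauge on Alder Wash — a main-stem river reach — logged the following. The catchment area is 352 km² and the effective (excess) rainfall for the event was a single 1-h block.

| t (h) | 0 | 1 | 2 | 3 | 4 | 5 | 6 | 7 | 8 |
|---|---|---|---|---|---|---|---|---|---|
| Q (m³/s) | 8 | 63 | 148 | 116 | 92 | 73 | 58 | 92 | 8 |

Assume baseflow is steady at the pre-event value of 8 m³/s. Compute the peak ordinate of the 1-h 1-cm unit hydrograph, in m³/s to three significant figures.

U_p ≈ 234 m³/s

Direct runoff: 0.0, 55.0, 140.0, 108.0, 84.0, 65.0, 50.0, 84.0, 0.0 m³/s; ΣQ_DR = 586.0 m³/s, peak = 140.0 m³/s.
Runoff depth d = ΣQ_DR·Δt / A = 586.0 × 3600 / (352 km²) = 5.993 mm.
The 1-cm UH is the DRH scaled by (10 mm)/d, so U_p = 140.0 × 10/5.993 = 234 m³/s.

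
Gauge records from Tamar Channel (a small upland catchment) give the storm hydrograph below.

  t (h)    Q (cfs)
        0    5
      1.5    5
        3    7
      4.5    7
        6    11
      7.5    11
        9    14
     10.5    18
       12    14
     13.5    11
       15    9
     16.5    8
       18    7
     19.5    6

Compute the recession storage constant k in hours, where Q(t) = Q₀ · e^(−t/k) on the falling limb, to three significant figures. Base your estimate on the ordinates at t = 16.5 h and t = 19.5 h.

On the falling limb, Q drops from 8 to 6 cfs between t = 16.5 h and t = 19.5 h (Δt = 3 h).
k = −Δt / ln(Q₂/Q₁) = −3 / ln(6/8) = 10.4 h.

k ≈ 10.4 h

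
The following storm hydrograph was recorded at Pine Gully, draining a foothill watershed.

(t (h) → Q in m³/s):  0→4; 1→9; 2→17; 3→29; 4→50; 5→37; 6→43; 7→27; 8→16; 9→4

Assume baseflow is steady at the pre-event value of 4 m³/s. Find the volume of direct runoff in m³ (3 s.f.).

V ≈ 7.06 × 10^5 m³

Direct-runoff ordinates (Q − Q_b): 0.0, 5.0, 13.0, 25.0, 46.0, 33.0, 39.0, 23.0, 12.0, 0.0 m³/s.
ΣQ_DR = 196.0 m³/s.
With Δt = 1 h = 3600 s, V = ΣQ_DR · Δt = 196.0 × 3600 = 7.06 × 10^5 m³.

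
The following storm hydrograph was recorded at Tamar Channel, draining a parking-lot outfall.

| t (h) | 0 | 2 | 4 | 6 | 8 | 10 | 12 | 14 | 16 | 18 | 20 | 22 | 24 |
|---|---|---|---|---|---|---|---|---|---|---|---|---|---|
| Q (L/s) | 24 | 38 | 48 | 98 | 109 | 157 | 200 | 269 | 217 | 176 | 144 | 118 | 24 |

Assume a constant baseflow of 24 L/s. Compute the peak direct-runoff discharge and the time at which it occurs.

Q_p = 245.0 L/s at t = 14 h

Subtracting baseflow gives direct-runoff ordinates: 0.0, 14.0, 24.0, 74.0, 85.0, 133.0, 176.0, 245.0, 193.0, 152.0, 120.0, 94.0, 0.0 L/s.
The maximum is 245.0 L/s, occurring at the reading for t = 14 h.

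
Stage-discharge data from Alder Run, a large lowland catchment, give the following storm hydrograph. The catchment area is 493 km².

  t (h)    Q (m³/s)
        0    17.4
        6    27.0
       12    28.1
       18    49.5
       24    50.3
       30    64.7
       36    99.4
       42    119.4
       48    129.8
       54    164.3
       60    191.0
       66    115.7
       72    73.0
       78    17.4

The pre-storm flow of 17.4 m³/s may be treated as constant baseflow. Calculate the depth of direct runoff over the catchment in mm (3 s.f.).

d ≈ 39.6 mm

Direct runoff: 0.0, 9.6, 10.7, 32.1, 32.9, 47.3, 82.0, 102.0, 112.4, 146.9, 173.6, 98.3, 55.6, 0.0 m³/s; ΣQ_DR = 903.4 m³/s.
V = ΣQ_DR · Δt = 903.4 × 21600 s = 1.951 × 10^7 m³.
Over A = 493 km², depth = V / A = 39.6 mm.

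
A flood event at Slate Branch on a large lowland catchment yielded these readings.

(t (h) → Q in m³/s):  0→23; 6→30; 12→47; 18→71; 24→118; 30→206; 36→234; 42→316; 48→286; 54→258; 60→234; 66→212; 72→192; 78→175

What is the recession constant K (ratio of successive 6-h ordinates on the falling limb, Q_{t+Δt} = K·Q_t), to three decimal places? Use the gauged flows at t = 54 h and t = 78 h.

Using the recession-limb readings at t = 54 h and t = 78 h: Q falls from 258 to 175 m³/s over 4 intervals.
K = (Q₂/Q₁)^(1/4) = (175/258)^(1/4) = 0.908.

K ≈ 0.908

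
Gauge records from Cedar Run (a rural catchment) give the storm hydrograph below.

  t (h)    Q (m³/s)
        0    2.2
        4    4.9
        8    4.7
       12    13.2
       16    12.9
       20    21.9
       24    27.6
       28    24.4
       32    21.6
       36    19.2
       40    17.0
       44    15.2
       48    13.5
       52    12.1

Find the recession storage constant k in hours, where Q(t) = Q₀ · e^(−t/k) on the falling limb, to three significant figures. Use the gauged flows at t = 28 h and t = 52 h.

k ≈ 34.2 h

On the falling limb, Q drops from 24.4 to 12.1 m³/s between t = 28 h and t = 52 h (Δt = 24 h).
k = −Δt / ln(Q₂/Q₁) = −24 / ln(12.1/24.4) = 34.2 h.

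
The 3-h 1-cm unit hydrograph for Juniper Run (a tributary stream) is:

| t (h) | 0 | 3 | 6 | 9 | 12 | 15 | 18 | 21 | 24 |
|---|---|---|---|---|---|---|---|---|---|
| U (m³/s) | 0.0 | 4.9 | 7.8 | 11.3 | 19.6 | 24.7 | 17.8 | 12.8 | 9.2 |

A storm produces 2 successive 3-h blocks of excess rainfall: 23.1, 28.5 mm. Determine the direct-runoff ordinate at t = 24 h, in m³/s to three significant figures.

By discrete convolution, Q_j = Σ (P_i / 10 mm) · U_{j−i}.
At t = 24 h (j=8): Q = (23.1/10)·9.2 + (28.5/10)·12.8 = 57.7 m³/s.

Q ≈ 57.7 m³/s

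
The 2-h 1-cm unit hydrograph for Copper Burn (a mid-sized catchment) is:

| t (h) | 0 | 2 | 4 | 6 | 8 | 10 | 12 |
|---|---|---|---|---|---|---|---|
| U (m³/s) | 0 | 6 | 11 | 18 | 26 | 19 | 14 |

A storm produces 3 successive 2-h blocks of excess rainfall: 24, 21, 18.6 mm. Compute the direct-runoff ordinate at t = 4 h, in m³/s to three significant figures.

Q ≈ 39.0 m³/s

By discrete convolution, Q_j = Σ (P_i / 10 mm) · U_{j−i}.
At t = 4 h (j=2): Q = (24/10)·11 + (21/10)·6 + (18.6/10)·0 = 39.0 m³/s.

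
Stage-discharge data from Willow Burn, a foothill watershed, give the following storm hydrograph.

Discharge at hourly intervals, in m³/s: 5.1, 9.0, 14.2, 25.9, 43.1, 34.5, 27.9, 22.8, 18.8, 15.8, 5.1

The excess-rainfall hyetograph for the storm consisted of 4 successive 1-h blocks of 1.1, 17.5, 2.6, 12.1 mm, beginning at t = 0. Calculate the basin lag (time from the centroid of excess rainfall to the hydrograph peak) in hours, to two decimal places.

Centroid of excess rainfall: t_c = Σ P_i·t̄_i / ΣP_i = 2.2718 h (block centres at 0.5, 1.5, 2.5, 3.5 h).
Hydrograph peak occurs at t = 4 h, so basin lag t_L = 4 − 2.2718 = 1.73 h.

t_L ≈ 1.73 h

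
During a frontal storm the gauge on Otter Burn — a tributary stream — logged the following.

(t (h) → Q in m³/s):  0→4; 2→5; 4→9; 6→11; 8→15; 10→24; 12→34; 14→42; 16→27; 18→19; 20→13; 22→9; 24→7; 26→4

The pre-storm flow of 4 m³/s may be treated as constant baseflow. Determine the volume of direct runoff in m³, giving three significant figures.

Direct-runoff ordinates (Q − Q_b): 0.0, 1.0, 5.0, 7.0, 11.0, 20.0, 30.0, 38.0, 23.0, 15.0, 9.0, 5.0, 3.0, 0.0 m³/s.
ΣQ_DR = 167.0 m³/s.
With Δt = 2 h = 7200 s, V = ΣQ_DR · Δt = 167.0 × 7200 = 1.20 × 10^6 m³.

V ≈ 1.20 × 10^6 m³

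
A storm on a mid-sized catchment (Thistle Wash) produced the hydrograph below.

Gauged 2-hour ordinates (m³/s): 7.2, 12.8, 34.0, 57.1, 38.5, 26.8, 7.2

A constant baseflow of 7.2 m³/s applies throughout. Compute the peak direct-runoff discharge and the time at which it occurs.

Subtracting baseflow gives direct-runoff ordinates: 0.0, 5.6, 26.8, 49.9, 31.3, 19.6, 0.0 m³/s.
The maximum is 49.9 m³/s, occurring at the reading for t = 6 h.

Q_p = 49.9 m³/s at t = 6 h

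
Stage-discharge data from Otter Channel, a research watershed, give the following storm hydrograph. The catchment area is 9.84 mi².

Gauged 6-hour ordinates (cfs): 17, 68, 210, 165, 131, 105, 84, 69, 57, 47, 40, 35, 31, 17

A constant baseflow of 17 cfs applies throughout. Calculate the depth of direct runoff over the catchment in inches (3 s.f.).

d ≈ 0.792 in

Direct runoff: 0.0, 51.0, 193.0, 148.0, 114.0, 88.0, 67.0, 52.0, 40.0, 30.0, 23.0, 18.0, 14.0, 0.0 cfs; ΣQ_DR = 838.0 cfs.
V = ΣQ_DR · Δt = 838.0 × 21600 s = 1.810 × 10^7 ft³.
Over A = 9.84 mi², depth = V / A = 0.792 in.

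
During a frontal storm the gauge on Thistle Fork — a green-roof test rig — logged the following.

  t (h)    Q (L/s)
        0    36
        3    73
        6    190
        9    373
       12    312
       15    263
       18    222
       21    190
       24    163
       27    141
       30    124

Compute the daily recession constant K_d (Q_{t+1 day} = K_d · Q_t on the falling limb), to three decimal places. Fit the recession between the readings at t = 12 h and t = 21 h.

Between t = 12 h and t = 21 h the flow falls from 312 to 190 L/s over 3×3 h = 9 h.
Per-interval ratio K = (190/312)^(1/3) = 0.8476; K_d = K^(24/3) = 0.266.

K_d ≈ 0.266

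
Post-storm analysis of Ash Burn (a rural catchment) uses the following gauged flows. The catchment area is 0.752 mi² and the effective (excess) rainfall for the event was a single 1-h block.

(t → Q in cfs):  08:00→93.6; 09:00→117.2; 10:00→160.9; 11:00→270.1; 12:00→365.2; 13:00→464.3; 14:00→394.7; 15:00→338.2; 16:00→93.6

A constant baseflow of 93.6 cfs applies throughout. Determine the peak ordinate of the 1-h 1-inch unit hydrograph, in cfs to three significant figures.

Direct runoff: 0.0, 23.6, 67.3, 176.5, 271.6, 370.7, 301.1, 244.6, 0.0 cfs; ΣQ_DR = 1455 cfs, peak = 370.7 cfs.
Runoff depth d = ΣQ_DR·Δt / A = 1455 × 3600 / (0.752 mi²) = 2.999 in.
The 1-inch UH is the DRH scaled by (1 in)/d, so U_p = 370.7 × 1/2.999 = 124 cfs.

U_p ≈ 124 cfs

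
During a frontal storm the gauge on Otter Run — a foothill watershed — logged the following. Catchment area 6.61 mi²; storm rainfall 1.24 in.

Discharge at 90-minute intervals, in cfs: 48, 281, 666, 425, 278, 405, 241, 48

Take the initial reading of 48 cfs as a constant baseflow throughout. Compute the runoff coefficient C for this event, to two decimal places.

C ≈ 0.57

ΣQ_DR = 2008 cfs; V = ΣQ_DR·Δt = 1.084 × 10^7 ft³.
Runoff depth d = V / A = 0.7061 in.
C = d / P = 0.7061 / 1.24 = 0.57.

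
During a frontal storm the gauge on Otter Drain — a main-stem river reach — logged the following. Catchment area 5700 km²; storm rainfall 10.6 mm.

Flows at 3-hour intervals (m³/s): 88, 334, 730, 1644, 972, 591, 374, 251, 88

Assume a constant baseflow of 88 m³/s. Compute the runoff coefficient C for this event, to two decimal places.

ΣQ_DR = 4280 m³/s; V = ΣQ_DR·Δt = 4.622 × 10^7 m³.
Runoff depth d = V / A = 8.109 mm.
C = d / P = 8.109 / 10.6 = 0.77.

C ≈ 0.77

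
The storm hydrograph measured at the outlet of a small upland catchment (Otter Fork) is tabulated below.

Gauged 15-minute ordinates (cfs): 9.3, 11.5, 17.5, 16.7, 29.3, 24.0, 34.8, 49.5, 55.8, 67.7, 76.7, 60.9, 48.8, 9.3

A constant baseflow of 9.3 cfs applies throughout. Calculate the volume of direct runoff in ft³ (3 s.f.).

Direct-runoff ordinates (Q − Q_b): 0.0, 2.2, 8.2, 7.4, 20.0, 14.7, 25.5, 40.2, 46.5, 58.4, 67.4, 51.6, 39.5, 0.0 cfs.
ΣQ_DR = 381.6 cfs.
With Δt = 0.25 h = 900 s, V = ΣQ_DR · Δt = 381.6 × 900 = 3.43 × 10^5 ft³.

V ≈ 3.43 × 10^5 ft³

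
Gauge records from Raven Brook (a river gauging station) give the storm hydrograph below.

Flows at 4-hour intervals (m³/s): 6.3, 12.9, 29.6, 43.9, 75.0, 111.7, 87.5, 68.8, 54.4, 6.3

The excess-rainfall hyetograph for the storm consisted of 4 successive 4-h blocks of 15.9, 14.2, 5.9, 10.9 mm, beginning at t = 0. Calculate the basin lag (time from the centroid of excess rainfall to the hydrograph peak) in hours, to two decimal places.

Centroid of excess rainfall: t_c = Σ P_i·t̄_i / ΣP_i = 7.0064 h (block centres at 2, 6, 10, 14 h).
Hydrograph peak occurs at t = 20 h, so basin lag t_L = 20 − 7.0064 = 12.99 h.

t_L ≈ 12.99 h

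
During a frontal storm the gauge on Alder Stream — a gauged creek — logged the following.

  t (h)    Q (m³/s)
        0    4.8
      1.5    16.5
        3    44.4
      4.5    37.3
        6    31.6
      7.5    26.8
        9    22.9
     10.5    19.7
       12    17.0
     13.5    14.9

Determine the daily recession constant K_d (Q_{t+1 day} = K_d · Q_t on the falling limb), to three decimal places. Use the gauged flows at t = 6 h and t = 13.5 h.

K_d ≈ 0.090

Between t = 6 h and t = 13.5 h the flow falls from 31.6 to 14.9 m³/s over 5×1.5 h = 7.5 h.
Per-interval ratio K = (14.9/31.6)^(1/5) = 0.8604; K_d = K^(24/1.5) = 0.090.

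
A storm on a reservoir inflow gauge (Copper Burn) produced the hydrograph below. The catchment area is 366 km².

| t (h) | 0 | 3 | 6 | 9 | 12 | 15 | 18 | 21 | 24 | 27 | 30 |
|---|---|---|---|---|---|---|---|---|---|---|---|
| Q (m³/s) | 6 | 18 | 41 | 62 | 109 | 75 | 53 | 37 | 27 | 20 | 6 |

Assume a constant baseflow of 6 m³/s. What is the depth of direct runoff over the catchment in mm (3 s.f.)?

d ≈ 11.4 mm

Direct runoff: 0.0, 12.0, 35.0, 56.0, 103.0, 69.0, 47.0, 31.0, 21.0, 14.0, 0.0 m³/s; ΣQ_DR = 388.0 m³/s.
V = ΣQ_DR · Δt = 388.0 × 10800 s = 4.190 × 10^6 m³.
Over A = 366 km², depth = V / A = 11.4 mm.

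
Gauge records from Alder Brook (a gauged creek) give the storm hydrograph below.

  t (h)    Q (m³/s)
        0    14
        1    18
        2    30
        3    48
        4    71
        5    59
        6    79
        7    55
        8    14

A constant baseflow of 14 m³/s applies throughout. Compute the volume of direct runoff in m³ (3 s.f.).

V ≈ 9.43 × 10^5 m³

Direct-runoff ordinates (Q − Q_b): 0.0, 4.0, 16.0, 34.0, 57.0, 45.0, 65.0, 41.0, 0.0 m³/s.
ΣQ_DR = 262.0 m³/s.
With Δt = 1 h = 3600 s, V = ΣQ_DR · Δt = 262.0 × 3600 = 9.43 × 10^5 m³.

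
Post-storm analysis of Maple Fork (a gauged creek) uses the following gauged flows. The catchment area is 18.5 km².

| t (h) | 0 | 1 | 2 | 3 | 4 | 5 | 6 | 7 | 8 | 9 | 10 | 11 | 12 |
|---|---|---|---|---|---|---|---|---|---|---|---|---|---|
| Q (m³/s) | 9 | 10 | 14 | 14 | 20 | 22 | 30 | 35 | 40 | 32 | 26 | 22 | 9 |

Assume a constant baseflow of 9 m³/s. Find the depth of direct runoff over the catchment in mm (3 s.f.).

Direct runoff: 0.0, 1.0, 5.0, 5.0, 11.0, 13.0, 21.0, 26.0, 31.0, 23.0, 17.0, 13.0, 0.0 m³/s; ΣQ_DR = 166.0 m³/s.
V = ΣQ_DR · Δt = 166.0 × 3600 s = 5.976 × 10^5 m³.
Over A = 18.5 km², depth = V / A = 32.3 mm.

d ≈ 32.3 mm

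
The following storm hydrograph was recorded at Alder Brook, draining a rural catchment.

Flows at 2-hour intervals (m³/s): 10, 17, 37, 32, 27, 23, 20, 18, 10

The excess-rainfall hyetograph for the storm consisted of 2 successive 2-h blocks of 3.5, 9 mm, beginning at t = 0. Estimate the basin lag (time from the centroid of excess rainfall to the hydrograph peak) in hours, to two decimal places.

t_L ≈ 1.56 h

Centroid of excess rainfall: t_c = Σ P_i·t̄_i / ΣP_i = 2.4400 h (block centres at 1, 3 h).
Hydrograph peak occurs at t = 4 h, so basin lag t_L = 4 − 2.4400 = 1.56 h.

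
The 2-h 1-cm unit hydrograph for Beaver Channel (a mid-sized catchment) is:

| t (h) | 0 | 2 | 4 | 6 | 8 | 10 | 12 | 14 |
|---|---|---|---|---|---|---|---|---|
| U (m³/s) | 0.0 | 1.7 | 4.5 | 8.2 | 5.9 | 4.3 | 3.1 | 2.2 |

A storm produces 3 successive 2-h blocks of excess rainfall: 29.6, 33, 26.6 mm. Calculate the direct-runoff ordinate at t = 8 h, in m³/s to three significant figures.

Q ≈ 56.5 m³/s

By discrete convolution, Q_j = Σ (P_i / 10 mm) · U_{j−i}.
At t = 8 h (j=4): Q = (29.6/10)·5.9 + (33/10)·8.2 + (26.6/10)·4.5 = 56.5 m³/s.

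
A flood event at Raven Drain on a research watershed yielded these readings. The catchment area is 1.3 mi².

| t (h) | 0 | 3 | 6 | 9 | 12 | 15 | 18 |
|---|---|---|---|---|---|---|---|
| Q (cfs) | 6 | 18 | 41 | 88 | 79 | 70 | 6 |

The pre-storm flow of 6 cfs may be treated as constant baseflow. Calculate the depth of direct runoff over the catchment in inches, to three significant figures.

d ≈ 0.951 in

Direct runoff: 0.0, 12.0, 35.0, 82.0, 73.0, 64.0, 0.0 cfs; ΣQ_DR = 266.0 cfs.
V = ΣQ_DR · Δt = 266.0 × 10800 s = 2.873 × 10^6 ft³.
Over A = 1.3 mi², depth = V / A = 0.951 in.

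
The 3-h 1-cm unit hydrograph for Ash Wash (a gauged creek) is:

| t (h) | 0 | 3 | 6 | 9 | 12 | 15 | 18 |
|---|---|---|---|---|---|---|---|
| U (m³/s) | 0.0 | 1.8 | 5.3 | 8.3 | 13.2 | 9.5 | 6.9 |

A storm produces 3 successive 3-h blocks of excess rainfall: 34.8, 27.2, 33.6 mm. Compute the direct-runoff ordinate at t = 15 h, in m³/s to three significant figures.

Q ≈ 96.9 m³/s

By discrete convolution, Q_j = Σ (P_i / 10 mm) · U_{j−i}.
At t = 15 h (j=5): Q = (34.8/10)·9.5 + (27.2/10)·13.2 + (33.6/10)·8.3 = 96.9 m³/s.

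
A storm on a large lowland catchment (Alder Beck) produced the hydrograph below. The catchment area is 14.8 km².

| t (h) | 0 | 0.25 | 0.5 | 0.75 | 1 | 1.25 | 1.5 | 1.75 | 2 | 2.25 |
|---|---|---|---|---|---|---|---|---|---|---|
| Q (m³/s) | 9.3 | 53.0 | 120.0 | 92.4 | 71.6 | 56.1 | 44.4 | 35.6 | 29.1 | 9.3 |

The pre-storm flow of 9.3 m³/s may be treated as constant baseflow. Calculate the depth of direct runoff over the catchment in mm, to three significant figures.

d ≈ 26.0 mm

Direct runoff: 0.0, 43.7, 110.7, 83.1, 62.3, 46.8, 35.1, 26.3, 19.8, 0.0 m³/s; ΣQ_DR = 427.8 m³/s.
V = ΣQ_DR · Δt = 427.8 × 900 s = 3.850 × 10^5 m³.
Over A = 14.8 km², depth = V / A = 26.0 mm.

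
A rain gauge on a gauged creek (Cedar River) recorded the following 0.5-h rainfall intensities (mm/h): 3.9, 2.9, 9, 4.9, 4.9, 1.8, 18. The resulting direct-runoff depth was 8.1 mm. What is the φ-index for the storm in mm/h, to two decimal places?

φ ≈ 5.40 mm/h

Only the 2 blocks with intensity above φ contribute runoff: 9, 18 mm/h.
Σ(I−φ)·Δt = d  ⇒  (9+18 − 2φ)·0.5 = 8.1
φ = (27.00 − 8.1/0.5) / 2 = 5.40 mm/h.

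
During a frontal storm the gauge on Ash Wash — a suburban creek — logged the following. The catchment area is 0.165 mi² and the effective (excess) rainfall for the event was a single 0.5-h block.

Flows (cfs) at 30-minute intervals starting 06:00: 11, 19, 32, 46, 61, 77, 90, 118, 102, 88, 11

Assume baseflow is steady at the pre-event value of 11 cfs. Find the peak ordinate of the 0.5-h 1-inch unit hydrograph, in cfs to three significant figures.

U_p ≈ 42.7 cfs

Direct runoff: 0.0, 8.0, 21.0, 35.0, 50.0, 66.0, 79.0, 107.0, 91.0, 77.0, 0.0 cfs; ΣQ_DR = 534.0 cfs, peak = 107.0 cfs.
Runoff depth d = ΣQ_DR·Δt / A = 534.0 × 1800 / (0.165 mi²) = 2.508 in.
The 1-inch UH is the DRH scaled by (1 in)/d, so U_p = 107.0 × 1/2.508 = 42.7 cfs.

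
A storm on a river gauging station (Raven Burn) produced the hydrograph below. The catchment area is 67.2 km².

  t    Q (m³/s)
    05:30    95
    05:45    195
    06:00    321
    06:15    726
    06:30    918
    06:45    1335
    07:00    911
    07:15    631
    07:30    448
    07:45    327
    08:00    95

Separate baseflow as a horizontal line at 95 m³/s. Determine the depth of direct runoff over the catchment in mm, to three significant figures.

Direct runoff: 0.0, 100.0, 226.0, 631.0, 823.0, 1240.0, 816.0, 536.0, 353.0, 232.0, 0.0 m³/s; ΣQ_DR = 4957 m³/s.
V = ΣQ_DR · Δt = 4957 × 900 s = 4.461 × 10^6 m³.
Over A = 67.2 km², depth = V / A = 66.4 mm.

d ≈ 66.4 mm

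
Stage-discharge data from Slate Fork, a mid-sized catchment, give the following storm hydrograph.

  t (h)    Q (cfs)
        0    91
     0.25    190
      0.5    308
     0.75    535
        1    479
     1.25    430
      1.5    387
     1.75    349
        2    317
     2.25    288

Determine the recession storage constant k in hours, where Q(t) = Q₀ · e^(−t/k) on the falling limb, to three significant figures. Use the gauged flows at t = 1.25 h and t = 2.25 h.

On the falling limb, Q drops from 430 to 288 cfs between t = 1.25 h and t = 2.25 h (Δt = 1 h).
k = −Δt / ln(Q₂/Q₁) = −1 / ln(288/430) = 2.49 h.

k ≈ 2.49 h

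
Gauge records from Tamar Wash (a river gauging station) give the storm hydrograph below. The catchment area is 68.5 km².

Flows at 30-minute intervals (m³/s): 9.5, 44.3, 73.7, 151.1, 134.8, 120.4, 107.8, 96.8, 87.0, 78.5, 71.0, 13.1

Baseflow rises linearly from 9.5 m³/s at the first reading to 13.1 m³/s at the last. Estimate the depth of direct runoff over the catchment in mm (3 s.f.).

Direct runoff: 0.00, 34.47, 63.55, 140.62, 123.99, 109.26, 96.34, 85.01, 74.88, 66.05, 58.23, 0.00 m³/s; ΣQ_DR = 852.4 m³/s.
V = ΣQ_DR · Δt = 852.4 × 1800 s = 1.534 × 10^6 m³.
Over A = 68.5 km², depth = V / A = 22.4 mm.

d ≈ 22.4 mm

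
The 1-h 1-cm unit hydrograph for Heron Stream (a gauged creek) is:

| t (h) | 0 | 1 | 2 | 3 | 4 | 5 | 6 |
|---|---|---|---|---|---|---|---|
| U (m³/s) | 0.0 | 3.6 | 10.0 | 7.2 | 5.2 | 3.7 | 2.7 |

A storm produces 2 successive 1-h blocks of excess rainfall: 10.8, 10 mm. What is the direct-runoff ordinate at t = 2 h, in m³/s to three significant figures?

Q ≈ 14.4 m³/s

By discrete convolution, Q_j = Σ (P_i / 10 mm) · U_{j−i}.
At t = 2 h (j=2): Q = (10.8/10)·10.0 + (10/10)·3.6 = 14.4 m³/s.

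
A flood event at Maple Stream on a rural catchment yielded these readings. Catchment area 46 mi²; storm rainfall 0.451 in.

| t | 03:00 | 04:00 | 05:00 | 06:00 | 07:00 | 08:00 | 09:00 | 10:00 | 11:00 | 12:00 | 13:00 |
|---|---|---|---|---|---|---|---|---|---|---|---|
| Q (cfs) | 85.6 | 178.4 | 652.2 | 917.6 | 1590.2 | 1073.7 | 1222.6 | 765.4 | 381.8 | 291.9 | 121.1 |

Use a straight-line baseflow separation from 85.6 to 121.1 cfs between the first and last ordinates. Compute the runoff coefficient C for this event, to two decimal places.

ΣQ_DR = 6144 cfs; V = ΣQ_DR·Δt = 2.212 × 10^7 ft³.
Runoff depth d = V / A = 0.2070 in.
C = d / P = 0.2070 / 0.451 = 0.46.

C ≈ 0.46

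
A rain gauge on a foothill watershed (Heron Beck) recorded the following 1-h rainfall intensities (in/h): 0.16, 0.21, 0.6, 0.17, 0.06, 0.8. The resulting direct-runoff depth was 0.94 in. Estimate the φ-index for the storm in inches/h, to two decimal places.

φ ≈ 0.23 in/h

Only the 2 blocks with intensity above φ contribute runoff: 0.6, 0.8 in/h.
Σ(I−φ)·Δt = d  ⇒  (0.6+0.8 − 2φ)·1 = 0.94
φ = (1.400 − 0.94/1) / 2 = 0.23 in/h.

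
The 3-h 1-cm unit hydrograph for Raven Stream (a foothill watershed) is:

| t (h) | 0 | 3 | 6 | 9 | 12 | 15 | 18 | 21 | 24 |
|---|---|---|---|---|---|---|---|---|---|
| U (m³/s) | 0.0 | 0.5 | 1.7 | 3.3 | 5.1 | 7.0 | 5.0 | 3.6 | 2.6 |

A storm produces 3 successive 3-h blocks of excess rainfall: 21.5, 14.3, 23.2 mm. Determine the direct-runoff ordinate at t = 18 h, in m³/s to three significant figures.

By discrete convolution, Q_j = Σ (P_i / 10 mm) · U_{j−i}.
At t = 18 h (j=6): Q = (21.5/10)·5.0 + (14.3/10)·7.0 + (23.2/10)·5.1 = 32.6 m³/s.

Q ≈ 32.6 m³/s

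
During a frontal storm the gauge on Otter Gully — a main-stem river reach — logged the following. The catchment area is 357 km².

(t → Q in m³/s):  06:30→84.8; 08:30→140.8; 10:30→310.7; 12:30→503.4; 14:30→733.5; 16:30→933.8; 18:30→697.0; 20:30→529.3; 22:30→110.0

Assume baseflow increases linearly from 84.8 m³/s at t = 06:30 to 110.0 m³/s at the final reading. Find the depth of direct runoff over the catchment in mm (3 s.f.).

d ≈ 63.9 mm

Direct runoff: 0.00, 52.85, 219.60, 409.15, 636.10, 833.25, 593.30, 422.45, 0.00 m³/s; ΣQ_DR = 3167 m³/s.
V = ΣQ_DR · Δt = 3167 × 7200 s = 2.280 × 10^7 m³.
Over A = 357 km², depth = V / A = 63.9 mm.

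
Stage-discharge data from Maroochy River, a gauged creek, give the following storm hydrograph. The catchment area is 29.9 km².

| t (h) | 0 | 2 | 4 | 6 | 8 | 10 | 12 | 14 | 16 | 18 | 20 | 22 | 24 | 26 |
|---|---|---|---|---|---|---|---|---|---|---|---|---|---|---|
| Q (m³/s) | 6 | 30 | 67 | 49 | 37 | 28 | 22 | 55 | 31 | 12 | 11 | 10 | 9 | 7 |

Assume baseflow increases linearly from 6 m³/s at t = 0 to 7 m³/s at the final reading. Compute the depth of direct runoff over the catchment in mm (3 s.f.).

d ≈ 68.1 mm

Direct runoff: 0.00, 23.92, 60.85, 42.77, 30.69, 21.62, 15.54, 48.46, 24.38, 5.31, 4.23, 3.15, 2.08, 0.00 m³/s; ΣQ_DR = 283.0 m³/s.
V = ΣQ_DR · Δt = 283.0 × 7200 s = 2.038 × 10^6 m³.
Over A = 29.9 km², depth = V / A = 68.1 mm.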